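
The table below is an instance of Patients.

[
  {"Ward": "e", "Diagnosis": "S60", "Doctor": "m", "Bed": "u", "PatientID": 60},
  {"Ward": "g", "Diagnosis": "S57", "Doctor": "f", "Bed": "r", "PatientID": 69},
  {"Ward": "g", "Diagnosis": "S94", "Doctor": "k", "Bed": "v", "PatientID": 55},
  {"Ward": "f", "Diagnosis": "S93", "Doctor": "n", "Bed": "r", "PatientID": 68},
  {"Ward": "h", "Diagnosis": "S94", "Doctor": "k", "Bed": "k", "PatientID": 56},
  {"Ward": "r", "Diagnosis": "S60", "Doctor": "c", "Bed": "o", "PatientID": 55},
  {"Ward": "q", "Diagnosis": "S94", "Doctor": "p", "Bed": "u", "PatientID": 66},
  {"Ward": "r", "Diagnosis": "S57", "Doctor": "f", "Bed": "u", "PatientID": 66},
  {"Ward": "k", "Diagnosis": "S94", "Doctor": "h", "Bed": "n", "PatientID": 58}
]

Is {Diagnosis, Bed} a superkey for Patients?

Yes

All 9 rows have distinct {Diagnosis, Bed} values, so {Diagnosis, Bed} → (all attributes) holds and {Diagnosis, Bed} is a superkey.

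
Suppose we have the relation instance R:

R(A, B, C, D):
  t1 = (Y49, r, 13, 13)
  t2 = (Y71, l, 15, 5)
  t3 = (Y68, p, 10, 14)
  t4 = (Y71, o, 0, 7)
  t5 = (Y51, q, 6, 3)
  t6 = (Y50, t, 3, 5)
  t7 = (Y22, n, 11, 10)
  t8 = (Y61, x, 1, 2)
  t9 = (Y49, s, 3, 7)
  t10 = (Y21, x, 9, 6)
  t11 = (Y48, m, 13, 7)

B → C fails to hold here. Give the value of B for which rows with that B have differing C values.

B=r: row 1 → C = 13 ✓
B=l: row 2 → C = 15 ✓
B=p: row 3 → C = 10 ✓
B=o: row 4 → C = 0 ✓
B=q: row 5 → C = 6 ✓
B=t: row 6 → C = 3 ✓
B=n: row 7 → C = 11 ✓
B=x: rows 8, 10 → C takes values {1, 9} — violation
B=s: row 9 → C = 3 ✓
B=m: row 11 → C = 13 ✓
The only B value with inconsistent C is B=x.

x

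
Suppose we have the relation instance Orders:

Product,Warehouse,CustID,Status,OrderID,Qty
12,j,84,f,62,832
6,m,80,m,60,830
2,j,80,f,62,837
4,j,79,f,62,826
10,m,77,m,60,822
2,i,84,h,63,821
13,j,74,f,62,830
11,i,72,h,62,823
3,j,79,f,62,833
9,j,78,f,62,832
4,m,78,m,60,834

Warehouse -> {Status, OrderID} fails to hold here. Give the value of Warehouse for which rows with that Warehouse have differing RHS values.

Warehouse=j: 6 rows → {Status,OrderID} = (f, 62), (f, 62), (f, 62), (f, 62), (f, 62), (f, 62) ✓
Warehouse=m: 3 rows → {Status,OrderID} = (m, 60), (m, 60), (m, 60) ✓
Warehouse=i: 2 rows → {Status,OrderID} takes values {(h, 63), (h, 62)} — violation
The only Warehouse value with inconsistent RHS is Warehouse=i.

i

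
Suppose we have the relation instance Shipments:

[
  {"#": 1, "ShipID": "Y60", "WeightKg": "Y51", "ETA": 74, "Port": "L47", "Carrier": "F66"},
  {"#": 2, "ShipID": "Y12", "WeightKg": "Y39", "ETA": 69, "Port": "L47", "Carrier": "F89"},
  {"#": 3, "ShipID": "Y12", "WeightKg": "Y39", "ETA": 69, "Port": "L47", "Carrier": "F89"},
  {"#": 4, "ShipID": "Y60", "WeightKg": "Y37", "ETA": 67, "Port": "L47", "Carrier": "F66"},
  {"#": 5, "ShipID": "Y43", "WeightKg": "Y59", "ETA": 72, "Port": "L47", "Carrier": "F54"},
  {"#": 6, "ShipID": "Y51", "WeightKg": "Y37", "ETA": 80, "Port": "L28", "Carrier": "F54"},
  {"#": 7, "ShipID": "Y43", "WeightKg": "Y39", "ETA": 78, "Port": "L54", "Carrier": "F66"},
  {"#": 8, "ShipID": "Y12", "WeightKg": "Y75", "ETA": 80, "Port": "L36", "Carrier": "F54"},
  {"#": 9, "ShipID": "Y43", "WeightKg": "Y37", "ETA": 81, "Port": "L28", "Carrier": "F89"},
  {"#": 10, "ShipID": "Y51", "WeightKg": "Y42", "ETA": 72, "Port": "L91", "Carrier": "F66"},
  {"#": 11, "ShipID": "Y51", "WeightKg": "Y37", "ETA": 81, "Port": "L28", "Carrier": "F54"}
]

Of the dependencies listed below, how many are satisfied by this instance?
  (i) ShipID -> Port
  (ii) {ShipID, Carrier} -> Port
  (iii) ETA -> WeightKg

1

(i) ShipID -> Port: ShipID=Y12: rows 2, 3, 8 → Port takes values {L47, L36} — violation; ShipID=Y43: rows 5, 7, 9 → Port takes values {L47, L54, L28} — violation; ShipID=Y51: rows 6, 10, 11 → Port takes values {L28, L91} — violation — fails.
(ii) {ShipID, Carrier} -> Port: every LHS value maps to a single RHS value — holds.
(iii) ETA -> WeightKg: ETA=72: rows 5, 10 → WeightKg takes values {Y59, Y42} — violation; ETA=80: rows 6, 8 → WeightKg takes values {Y37, Y75} — violation — fails.
1 of the 3 dependencies holds.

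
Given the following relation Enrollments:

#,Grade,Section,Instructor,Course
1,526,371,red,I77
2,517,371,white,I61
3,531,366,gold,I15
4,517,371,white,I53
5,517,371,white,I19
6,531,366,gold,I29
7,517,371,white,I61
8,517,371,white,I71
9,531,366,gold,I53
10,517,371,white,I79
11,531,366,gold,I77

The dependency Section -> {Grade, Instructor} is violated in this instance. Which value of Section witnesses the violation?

371

Section=371: rows 1, 2, 4, 5, 7, 8, 10 → {Grade,Instructor} takes values {(526, red), (517, white)} — violation
Section=366: rows 3, 6, 9, 11 → {Grade,Instructor} = (531, gold), (531, gold), (531, gold), (531, gold) ✓
The only Section value with inconsistent RHS is Section=371.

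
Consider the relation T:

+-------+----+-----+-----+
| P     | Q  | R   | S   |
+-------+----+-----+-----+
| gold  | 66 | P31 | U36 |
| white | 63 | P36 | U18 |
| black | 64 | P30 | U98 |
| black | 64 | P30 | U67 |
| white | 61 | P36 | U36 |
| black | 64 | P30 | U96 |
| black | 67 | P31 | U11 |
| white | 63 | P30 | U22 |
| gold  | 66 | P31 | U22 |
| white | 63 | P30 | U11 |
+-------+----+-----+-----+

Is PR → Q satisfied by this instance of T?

No

(P=gold, R=P31): 2 rows → Q = 66, 66 ✓
(P=white, R=P36): 2 rows → Q takes values {63, 61} — violation
(P=black, R=P30): 3 rows → Q = 64, 64, 64 ✓
(P=black, R=P31): 1 row → Q = 67 ✓
(P=white, R=P30): 2 rows → Q = 63, 63 ✓
Two rows agree on PR but differ on Q, so PR → Q does not hold.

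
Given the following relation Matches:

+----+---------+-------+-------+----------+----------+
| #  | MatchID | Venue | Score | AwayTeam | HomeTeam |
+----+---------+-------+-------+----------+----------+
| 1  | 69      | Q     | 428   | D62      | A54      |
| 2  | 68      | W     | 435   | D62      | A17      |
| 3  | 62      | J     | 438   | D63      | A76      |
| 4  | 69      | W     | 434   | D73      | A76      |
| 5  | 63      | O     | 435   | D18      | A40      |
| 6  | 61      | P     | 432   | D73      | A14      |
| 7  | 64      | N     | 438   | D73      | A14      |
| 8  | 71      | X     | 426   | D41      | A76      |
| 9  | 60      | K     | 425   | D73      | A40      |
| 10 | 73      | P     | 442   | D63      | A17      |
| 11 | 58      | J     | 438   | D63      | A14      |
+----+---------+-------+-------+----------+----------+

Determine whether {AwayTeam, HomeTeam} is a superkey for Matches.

No

Rows 6 and 7 have the same {AwayTeam, HomeTeam} value (AwayTeam=D73, HomeTeam=A14) but are distinct tuples, so {AwayTeam, HomeTeam} does not determine every attribute — not a superkey.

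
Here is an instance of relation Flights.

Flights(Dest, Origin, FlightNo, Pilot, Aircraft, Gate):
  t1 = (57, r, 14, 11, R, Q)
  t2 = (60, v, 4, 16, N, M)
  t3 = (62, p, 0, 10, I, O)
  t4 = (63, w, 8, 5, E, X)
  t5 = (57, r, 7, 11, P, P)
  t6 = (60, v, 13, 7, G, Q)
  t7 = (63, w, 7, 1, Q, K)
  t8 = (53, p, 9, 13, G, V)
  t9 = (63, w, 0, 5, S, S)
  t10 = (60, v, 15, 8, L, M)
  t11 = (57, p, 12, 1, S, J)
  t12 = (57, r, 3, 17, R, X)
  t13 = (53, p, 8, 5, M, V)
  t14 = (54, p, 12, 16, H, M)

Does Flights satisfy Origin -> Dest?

Origin=r: rows 1, 5, 12 → Dest = 57, 57, 57 ✓
Origin=v: rows 2, 6, 10 → Dest = 60, 60, 60 ✓
Origin=p: rows 3, 8, 11, 13, 14 → Dest takes values {62, 53, 57, 54} — violation
Origin=w: rows 4, 7, 9 → Dest = 63, 63, 63 ✓
Two rows agree on Origin but differ on Dest, so Origin -> Dest does not hold.

No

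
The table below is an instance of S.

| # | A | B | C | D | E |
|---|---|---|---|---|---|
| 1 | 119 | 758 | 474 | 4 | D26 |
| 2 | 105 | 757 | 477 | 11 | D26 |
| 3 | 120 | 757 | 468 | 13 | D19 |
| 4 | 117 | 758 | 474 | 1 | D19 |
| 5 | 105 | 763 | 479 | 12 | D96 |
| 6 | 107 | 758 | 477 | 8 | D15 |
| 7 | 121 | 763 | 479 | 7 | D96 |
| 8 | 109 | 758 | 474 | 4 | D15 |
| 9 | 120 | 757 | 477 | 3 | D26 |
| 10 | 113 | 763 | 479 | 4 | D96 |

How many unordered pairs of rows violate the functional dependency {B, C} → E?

(B=758, C=474): violating pairs (1,4), (1,8), (4,8) — 3 pairs.
(B=757, C=477): all 2 rows agree on E — 0 pairs.
(B=763, C=479): all 3 rows agree on E — 0 pairs.

3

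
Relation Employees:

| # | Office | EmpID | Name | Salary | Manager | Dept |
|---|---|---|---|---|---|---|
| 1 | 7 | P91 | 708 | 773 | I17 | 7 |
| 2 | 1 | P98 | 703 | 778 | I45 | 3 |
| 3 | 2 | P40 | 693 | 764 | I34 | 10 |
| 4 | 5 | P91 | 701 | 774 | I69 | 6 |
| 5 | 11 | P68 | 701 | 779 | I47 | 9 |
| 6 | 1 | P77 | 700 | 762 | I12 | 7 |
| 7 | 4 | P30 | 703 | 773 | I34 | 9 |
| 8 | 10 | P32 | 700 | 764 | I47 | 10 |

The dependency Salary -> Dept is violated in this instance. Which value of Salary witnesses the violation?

773

Salary=773: rows 1, 7 → Dept takes values {7, 9} — violation
Salary=778: row 2 → Dept = 3 ✓
Salary=764: rows 3, 8 → Dept = 10, 10 ✓
Salary=774: row 4 → Dept = 6 ✓
Salary=779: row 5 → Dept = 9 ✓
Salary=762: row 6 → Dept = 7 ✓
The only Salary value with inconsistent Dept is Salary=773.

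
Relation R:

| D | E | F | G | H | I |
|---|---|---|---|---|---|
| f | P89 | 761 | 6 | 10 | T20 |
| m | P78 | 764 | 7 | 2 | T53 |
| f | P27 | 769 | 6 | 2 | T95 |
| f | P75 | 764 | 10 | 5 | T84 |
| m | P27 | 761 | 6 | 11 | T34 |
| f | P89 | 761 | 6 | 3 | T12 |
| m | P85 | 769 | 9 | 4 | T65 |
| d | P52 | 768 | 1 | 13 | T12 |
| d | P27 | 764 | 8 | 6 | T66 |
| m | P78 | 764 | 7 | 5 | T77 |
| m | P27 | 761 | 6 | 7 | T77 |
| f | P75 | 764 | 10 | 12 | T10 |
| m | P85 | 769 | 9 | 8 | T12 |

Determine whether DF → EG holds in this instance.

Yes

(D=f, F=761): 2 rows → {E,G} = (P89, 6), (P89, 6) ✓
(D=m, F=764): 2 rows → {E,G} = (P78, 7), (P78, 7) ✓
(D=f, F=769): 1 row → {E,G} = (P27, 6) ✓
(D=f, F=764): 2 rows → {E,G} = (P75, 10), (P75, 10) ✓
(D=m, F=761): 2 rows → {E,G} = (P27, 6), (P27, 6) ✓
(D=m, F=769): 2 rows → {E,G} = (P85, 9), (P85, 9) ✓
(D=d, F=768): 1 row → {E,G} = (P52, 1) ✓
(D=d, F=764): 1 row → {E,G} = (P27, 8) ✓
Every DF value is associated with a single EG value, so DF → EG holds.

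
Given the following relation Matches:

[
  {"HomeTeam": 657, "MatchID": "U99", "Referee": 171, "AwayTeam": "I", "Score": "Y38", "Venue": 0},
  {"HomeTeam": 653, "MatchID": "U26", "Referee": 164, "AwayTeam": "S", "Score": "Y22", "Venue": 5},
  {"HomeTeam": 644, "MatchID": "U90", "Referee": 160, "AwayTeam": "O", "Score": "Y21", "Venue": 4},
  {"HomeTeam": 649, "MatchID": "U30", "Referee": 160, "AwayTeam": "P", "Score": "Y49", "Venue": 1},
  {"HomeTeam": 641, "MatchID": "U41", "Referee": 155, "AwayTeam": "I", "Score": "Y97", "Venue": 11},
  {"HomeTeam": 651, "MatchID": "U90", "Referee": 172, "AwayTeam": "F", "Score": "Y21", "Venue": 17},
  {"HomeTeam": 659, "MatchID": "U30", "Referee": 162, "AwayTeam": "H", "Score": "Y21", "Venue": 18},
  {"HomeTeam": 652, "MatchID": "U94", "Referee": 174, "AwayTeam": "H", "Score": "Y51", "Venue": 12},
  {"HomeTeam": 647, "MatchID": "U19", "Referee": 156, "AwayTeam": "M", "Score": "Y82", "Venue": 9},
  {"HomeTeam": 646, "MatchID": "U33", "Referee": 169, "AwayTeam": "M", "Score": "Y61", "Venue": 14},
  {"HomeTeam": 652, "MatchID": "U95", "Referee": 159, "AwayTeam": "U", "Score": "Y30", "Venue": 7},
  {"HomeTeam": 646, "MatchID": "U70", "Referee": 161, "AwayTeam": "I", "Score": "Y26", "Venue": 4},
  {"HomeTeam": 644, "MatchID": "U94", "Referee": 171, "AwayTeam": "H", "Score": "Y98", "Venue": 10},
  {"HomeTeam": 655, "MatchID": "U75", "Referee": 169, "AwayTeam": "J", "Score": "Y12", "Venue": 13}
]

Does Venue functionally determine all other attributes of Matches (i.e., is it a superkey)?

Two distinct rows share Venue=4, so Venue does not determine every attribute — not a superkey.

No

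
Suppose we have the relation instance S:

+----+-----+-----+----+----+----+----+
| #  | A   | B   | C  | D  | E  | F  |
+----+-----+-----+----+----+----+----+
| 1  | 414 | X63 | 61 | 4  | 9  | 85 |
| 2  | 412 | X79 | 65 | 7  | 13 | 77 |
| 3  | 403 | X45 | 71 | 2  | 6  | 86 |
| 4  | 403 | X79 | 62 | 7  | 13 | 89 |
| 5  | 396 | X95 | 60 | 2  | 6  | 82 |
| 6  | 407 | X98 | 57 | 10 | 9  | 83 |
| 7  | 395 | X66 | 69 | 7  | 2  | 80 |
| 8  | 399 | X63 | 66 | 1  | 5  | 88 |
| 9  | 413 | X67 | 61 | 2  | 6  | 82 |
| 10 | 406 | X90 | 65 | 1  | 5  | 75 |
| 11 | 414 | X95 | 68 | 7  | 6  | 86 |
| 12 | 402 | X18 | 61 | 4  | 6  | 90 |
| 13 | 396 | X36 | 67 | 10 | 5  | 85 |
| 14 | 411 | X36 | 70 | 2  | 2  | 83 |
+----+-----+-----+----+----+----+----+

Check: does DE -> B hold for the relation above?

(D=4, E=9): row 1 → B = X63 ✓
(D=7, E=13): rows 2, 4 → B = X79, X79 ✓
(D=2, E=6): rows 3, 5, 9 → B takes values {X45, X95, X67} — violation
(D=10, E=9): row 6 → B = X98 ✓
(D=7, E=2): row 7 → B = X66 ✓
(D=1, E=5): rows 8, 10 → B takes values {X63, X90} — violation
(D=7, E=6): row 11 → B = X95 ✓
(D=4, E=6): row 12 → B = X18 ✓
(D=10, E=5): row 13 → B = X36 ✓
(D=2, E=2): row 14 → B = X36 ✓
Two rows agree on DE but differ on B, so DE -> B does not hold.

No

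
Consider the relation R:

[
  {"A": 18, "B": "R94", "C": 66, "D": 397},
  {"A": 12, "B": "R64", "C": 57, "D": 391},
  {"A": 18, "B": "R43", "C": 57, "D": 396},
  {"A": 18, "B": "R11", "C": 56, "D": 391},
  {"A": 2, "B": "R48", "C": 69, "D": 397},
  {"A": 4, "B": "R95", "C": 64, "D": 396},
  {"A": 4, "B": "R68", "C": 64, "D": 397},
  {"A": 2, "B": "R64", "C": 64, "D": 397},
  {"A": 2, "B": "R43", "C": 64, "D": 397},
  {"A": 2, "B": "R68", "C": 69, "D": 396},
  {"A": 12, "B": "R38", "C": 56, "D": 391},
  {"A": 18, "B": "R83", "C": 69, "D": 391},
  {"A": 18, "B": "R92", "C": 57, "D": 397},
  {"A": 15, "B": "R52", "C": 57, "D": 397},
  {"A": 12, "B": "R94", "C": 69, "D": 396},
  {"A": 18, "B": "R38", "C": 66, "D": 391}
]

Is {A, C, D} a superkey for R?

Two distinct rows share (A=2, C=64, D=397), so {A, C, D} does not determine every attribute — not a superkey.

No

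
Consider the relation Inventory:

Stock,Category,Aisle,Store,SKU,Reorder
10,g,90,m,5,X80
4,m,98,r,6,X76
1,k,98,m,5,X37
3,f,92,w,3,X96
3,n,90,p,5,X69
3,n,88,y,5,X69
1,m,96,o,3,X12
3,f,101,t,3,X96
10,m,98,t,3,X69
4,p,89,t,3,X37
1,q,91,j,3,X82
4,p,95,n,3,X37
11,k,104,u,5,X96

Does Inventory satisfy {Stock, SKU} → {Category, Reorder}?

(Stock=10, SKU=5): 1 row → {Category,Reorder} = (g, X80) ✓
(Stock=4, SKU=6): 1 row → {Category,Reorder} = (m, X76) ✓
(Stock=1, SKU=5): 1 row → {Category,Reorder} = (k, X37) ✓
(Stock=3, SKU=3): 2 rows → {Category,Reorder} = (f, X96), (f, X96) ✓
(Stock=3, SKU=5): 2 rows → {Category,Reorder} = (n, X69), (n, X69) ✓
(Stock=1, SKU=3): 2 rows → {Category,Reorder} takes values {(m, X12), (q, X82)} — violation
(Stock=10, SKU=3): 1 row → {Category,Reorder} = (m, X69) ✓
(Stock=4, SKU=3): 2 rows → {Category,Reorder} = (p, X37), (p, X37) ✓
(Stock=11, SKU=5): 1 row → {Category,Reorder} = (k, X96) ✓
Two rows agree on {Stock, SKU} but differ on {Category, Reorder}, so {Stock, SKU} → {Category, Reorder} does not hold.

No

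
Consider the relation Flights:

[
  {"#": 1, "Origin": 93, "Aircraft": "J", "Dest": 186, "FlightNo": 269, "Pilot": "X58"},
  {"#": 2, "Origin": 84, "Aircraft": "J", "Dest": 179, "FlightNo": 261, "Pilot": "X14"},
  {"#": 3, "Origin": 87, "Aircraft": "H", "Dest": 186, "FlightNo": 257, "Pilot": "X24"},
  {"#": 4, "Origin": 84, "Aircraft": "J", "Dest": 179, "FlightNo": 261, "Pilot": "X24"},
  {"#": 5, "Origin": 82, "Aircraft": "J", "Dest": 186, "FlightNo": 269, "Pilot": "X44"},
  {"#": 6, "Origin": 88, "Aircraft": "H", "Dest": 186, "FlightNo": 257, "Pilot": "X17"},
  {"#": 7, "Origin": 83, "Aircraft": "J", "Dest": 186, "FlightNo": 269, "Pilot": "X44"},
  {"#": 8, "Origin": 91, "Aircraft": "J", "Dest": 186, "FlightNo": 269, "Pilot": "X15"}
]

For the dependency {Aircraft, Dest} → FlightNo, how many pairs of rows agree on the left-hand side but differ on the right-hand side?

(Aircraft=J, Dest=186): all 4 rows agree on FlightNo — 0 pairs.
(Aircraft=J, Dest=179): all 2 rows agree on FlightNo — 0 pairs.
(Aircraft=H, Dest=186): all 2 rows agree on FlightNo — 0 pairs.

0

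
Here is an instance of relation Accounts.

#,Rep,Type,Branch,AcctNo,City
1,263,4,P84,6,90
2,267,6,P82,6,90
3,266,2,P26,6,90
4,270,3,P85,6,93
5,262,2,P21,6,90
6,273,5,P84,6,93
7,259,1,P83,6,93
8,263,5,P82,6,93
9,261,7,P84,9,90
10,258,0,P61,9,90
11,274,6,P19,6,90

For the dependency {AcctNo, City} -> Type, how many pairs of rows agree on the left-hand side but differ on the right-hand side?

(AcctNo=6, City=90): violating pairs (1,2), (1,3), (1,5), (1,11), (2,3), (2,5), (3,11), (5,11) — 8 pairs.
(AcctNo=6, City=93): violating pairs (4,6), (4,7), (4,8), (6,7), (7,8) — 5 pairs.
(AcctNo=9, City=90): violating pairs (9,10) — 1 pair.

14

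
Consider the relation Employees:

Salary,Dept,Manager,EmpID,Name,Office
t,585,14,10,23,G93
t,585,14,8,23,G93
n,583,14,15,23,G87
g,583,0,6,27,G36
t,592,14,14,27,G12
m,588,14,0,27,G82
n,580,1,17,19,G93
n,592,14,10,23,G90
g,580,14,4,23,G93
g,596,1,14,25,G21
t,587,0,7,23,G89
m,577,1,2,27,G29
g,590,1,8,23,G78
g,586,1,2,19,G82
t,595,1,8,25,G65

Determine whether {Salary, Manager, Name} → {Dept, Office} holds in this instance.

No

(Salary=t, Manager=14, Name=23): 2 rows → {Dept,Office} = (585, G93), (585, G93) ✓
(Salary=n, Manager=14, Name=23): 2 rows → {Dept,Office} takes values {(583, G87), (592, G90)} — violation
(Salary=g, Manager=0, Name=27): 1 row → {Dept,Office} = (583, G36) ✓
(Salary=t, Manager=14, Name=27): 1 row → {Dept,Office} = (592, G12) ✓
(Salary=m, Manager=14, Name=27): 1 row → {Dept,Office} = (588, G82) ✓
(Salary=n, Manager=1, Name=19): 1 row → {Dept,Office} = (580, G93) ✓
(Salary=g, Manager=14, Name=23): 1 row → {Dept,Office} = (580, G93) ✓
(Salary=g, Manager=1, Name=25): 1 row → {Dept,Office} = (596, G21) ✓
(Salary=t, Manager=0, Name=23): 1 row → {Dept,Office} = (587, G89) ✓
(Salary=m, Manager=1, Name=27): 1 row → {Dept,Office} = (577, G29) ✓
(Salary=g, Manager=1, Name=23): 1 row → {Dept,Office} = (590, G78) ✓
(Salary=g, Manager=1, Name=19): 1 row → {Dept,Office} = (586, G82) ✓
(Salary=t, Manager=1, Name=25): 1 row → {Dept,Office} = (595, G65) ✓
Two rows agree on {Salary, Manager, Name} but differ on {Dept, Office}, so {Salary, Manager, Name} → {Dept, Office} does not hold.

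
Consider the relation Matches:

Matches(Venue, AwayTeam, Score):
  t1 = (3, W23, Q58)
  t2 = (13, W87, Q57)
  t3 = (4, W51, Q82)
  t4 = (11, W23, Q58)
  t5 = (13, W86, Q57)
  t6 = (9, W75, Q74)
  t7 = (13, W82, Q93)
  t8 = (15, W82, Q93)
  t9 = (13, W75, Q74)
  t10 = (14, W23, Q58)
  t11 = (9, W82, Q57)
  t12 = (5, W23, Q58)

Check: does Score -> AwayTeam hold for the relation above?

No

Score=Q58: rows 1, 4, 10, 12 → AwayTeam = W23, W23, W23, W23 ✓
Score=Q57: rows 2, 5, 11 → AwayTeam takes values {W87, W86, W82} — violation
Score=Q82: row 3 → AwayTeam = W51 ✓
Score=Q74: rows 6, 9 → AwayTeam = W75, W75 ✓
Score=Q93: rows 7, 8 → AwayTeam = W82, W82 ✓
Two rows agree on Score but differ on AwayTeam, so Score -> AwayTeam does not hold.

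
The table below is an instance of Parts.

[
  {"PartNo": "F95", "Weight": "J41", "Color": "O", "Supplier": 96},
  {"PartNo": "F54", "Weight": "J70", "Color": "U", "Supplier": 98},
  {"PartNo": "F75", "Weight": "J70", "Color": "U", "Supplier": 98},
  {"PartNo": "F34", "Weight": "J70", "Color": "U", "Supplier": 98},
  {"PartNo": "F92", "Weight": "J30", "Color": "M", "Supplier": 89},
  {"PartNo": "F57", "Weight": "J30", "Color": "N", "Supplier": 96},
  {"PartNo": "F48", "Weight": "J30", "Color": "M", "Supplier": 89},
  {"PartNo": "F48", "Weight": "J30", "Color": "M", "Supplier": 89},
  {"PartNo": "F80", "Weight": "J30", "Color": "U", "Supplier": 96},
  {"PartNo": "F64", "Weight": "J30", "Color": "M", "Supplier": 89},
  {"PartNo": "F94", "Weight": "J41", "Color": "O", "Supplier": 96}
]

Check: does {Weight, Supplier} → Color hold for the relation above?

(Weight=J41, Supplier=96): 2 rows → Color = O, O ✓
(Weight=J70, Supplier=98): 3 rows → Color = U, U, U ✓
(Weight=J30, Supplier=89): 4 rows → Color = M, M, M, M ✓
(Weight=J30, Supplier=96): 2 rows → Color takes values {N, U} — violation
Two rows agree on {Weight, Supplier} but differ on Color, so {Weight, Supplier} → Color does not hold.

No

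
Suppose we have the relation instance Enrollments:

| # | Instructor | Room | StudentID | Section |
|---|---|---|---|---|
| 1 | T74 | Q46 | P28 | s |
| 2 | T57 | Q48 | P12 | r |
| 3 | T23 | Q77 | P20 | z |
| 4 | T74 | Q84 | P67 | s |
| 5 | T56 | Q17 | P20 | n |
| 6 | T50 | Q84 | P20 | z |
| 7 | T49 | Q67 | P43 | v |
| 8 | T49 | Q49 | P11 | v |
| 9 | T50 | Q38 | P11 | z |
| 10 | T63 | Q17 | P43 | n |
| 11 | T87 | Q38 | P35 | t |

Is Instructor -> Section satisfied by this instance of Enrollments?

Yes

Instructor=T74: rows 1, 4 → Section = s, s ✓
Instructor=T57: row 2 → Section = r ✓
Instructor=T23: row 3 → Section = z ✓
Instructor=T56: row 5 → Section = n ✓
Instructor=T50: rows 6, 9 → Section = z, z ✓
Instructor=T49: rows 7, 8 → Section = v, v ✓
Instructor=T63: row 10 → Section = n ✓
Instructor=T87: row 11 → Section = t ✓
Every Instructor value is associated with a single Section value, so Instructor -> Section holds.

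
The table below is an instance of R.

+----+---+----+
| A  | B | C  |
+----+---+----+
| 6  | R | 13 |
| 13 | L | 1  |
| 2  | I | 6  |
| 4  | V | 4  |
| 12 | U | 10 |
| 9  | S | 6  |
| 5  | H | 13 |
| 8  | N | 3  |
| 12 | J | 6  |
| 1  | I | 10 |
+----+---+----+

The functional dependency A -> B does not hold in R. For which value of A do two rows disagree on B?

A=6: 1 row → B = R ✓
A=13: 1 row → B = L ✓
A=2: 1 row → B = I ✓
A=4: 1 row → B = V ✓
A=12: 2 rows → B takes values {U, J} — violation
A=9: 1 row → B = S ✓
A=5: 1 row → B = H ✓
A=8: 1 row → B = N ✓
A=1: 1 row → B = I ✓
The only A value with inconsistent B is A=12.

12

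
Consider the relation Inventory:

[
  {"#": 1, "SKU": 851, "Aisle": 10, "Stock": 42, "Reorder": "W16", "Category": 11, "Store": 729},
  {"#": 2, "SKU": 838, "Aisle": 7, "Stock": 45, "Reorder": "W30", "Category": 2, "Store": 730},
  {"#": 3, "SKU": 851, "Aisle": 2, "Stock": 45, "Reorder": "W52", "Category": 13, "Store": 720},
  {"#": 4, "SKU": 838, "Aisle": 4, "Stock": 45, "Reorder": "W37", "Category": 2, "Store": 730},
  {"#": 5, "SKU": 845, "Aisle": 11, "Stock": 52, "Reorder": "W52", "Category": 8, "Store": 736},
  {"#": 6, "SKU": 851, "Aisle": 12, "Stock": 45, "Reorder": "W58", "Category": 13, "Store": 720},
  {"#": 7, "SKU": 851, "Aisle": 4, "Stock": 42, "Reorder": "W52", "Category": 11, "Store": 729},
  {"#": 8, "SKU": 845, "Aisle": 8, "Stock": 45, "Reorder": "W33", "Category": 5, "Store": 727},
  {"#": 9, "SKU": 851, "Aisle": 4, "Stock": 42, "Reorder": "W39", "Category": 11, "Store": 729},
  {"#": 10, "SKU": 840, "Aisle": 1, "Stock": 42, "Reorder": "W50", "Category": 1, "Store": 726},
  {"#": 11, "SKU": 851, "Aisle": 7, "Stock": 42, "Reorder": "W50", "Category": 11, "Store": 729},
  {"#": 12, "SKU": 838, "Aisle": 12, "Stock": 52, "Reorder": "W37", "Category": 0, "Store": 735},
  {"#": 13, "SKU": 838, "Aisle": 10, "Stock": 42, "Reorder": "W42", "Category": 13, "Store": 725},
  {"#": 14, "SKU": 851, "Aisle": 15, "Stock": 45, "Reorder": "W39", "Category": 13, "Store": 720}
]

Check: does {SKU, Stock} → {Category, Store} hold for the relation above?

(SKU=851, Stock=42): rows 1, 7, 9, 11 → {Category,Store} = (11, 729), (11, 729), (11, 729), (11, 729) ✓
(SKU=838, Stock=45): rows 2, 4 → {Category,Store} = (2, 730), (2, 730) ✓
(SKU=851, Stock=45): rows 3, 6, 14 → {Category,Store} = (13, 720), (13, 720), (13, 720) ✓
(SKU=845, Stock=52): row 5 → {Category,Store} = (8, 736) ✓
(SKU=845, Stock=45): row 8 → {Category,Store} = (5, 727) ✓
(SKU=840, Stock=42): row 10 → {Category,Store} = (1, 726) ✓
(SKU=838, Stock=52): row 12 → {Category,Store} = (0, 735) ✓
(SKU=838, Stock=42): row 13 → {Category,Store} = (13, 725) ✓
Every {SKU, Stock} value is associated with a single {Category, Store} value, so {SKU, Stock} → {Category, Store} holds.

Yes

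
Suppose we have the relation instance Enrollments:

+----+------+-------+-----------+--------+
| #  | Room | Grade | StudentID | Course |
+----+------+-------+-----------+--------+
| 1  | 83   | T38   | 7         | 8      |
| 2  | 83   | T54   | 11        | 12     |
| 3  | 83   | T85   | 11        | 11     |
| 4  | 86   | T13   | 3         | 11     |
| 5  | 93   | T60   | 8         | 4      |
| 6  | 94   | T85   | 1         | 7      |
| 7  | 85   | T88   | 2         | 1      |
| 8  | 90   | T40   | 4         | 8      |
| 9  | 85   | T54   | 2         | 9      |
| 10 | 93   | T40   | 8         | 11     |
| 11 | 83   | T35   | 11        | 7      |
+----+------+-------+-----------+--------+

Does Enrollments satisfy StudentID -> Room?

Yes

StudentID=7: row 1 → Room = 83 ✓
StudentID=11: rows 2, 3, 11 → Room = 83, 83, 83 ✓
StudentID=3: row 4 → Room = 86 ✓
StudentID=8: rows 5, 10 → Room = 93, 93 ✓
StudentID=1: row 6 → Room = 94 ✓
StudentID=2: rows 7, 9 → Room = 85, 85 ✓
StudentID=4: row 8 → Room = 90 ✓
Every StudentID value is associated with a single Room value, so StudentID -> Room holds.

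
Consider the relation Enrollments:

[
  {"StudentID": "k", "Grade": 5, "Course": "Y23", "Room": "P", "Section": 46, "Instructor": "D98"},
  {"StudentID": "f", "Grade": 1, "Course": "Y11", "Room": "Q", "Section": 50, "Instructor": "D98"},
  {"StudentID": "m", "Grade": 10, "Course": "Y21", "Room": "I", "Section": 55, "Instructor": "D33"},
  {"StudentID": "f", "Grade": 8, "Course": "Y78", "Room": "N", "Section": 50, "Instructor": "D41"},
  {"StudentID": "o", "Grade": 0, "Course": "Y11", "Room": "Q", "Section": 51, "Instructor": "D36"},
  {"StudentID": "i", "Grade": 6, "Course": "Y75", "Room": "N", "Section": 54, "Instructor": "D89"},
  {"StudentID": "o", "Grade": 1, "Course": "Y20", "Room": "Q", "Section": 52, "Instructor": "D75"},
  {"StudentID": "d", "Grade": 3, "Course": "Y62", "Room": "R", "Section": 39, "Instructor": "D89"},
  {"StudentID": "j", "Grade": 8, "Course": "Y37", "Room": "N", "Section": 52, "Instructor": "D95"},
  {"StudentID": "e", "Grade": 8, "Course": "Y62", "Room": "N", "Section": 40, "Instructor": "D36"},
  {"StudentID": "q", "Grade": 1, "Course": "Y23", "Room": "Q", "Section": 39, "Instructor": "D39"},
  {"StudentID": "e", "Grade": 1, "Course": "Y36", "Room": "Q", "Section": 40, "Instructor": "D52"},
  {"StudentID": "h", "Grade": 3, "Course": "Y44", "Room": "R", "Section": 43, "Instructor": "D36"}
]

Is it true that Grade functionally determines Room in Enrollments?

Grade=5: 1 row → Room = P ✓
Grade=1: 4 rows → Room = Q, Q, Q, Q ✓
Grade=10: 1 row → Room = I ✓
Grade=8: 3 rows → Room = N, N, N ✓
Grade=0: 1 row → Room = Q ✓
Grade=6: 1 row → Room = N ✓
Grade=3: 2 rows → Room = R, R ✓
Every Grade value is associated with a single Room value, so Grade -> Room holds.

Yes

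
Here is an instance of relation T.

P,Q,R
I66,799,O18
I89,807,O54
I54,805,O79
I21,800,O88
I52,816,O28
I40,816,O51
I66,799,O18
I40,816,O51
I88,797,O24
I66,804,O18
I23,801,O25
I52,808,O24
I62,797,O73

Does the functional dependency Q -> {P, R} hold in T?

No

Q=799: 2 rows → {P,R} = (I66, O18), (I66, O18) ✓
Q=807: 1 row → {P,R} = (I89, O54) ✓
Q=805: 1 row → {P,R} = (I54, O79) ✓
Q=800: 1 row → {P,R} = (I21, O88) ✓
Q=816: 3 rows → {P,R} takes values {(I52, O28), (I40, O51)} — violation
Q=797: 2 rows → {P,R} takes values {(I88, O24), (I62, O73)} — violation
Q=804: 1 row → {P,R} = (I66, O18) ✓
Q=801: 1 row → {P,R} = (I23, O25) ✓
Q=808: 1 row → {P,R} = (I52, O24) ✓
Two rows agree on Q but differ on {P, R}, so Q -> {P, R} does not hold.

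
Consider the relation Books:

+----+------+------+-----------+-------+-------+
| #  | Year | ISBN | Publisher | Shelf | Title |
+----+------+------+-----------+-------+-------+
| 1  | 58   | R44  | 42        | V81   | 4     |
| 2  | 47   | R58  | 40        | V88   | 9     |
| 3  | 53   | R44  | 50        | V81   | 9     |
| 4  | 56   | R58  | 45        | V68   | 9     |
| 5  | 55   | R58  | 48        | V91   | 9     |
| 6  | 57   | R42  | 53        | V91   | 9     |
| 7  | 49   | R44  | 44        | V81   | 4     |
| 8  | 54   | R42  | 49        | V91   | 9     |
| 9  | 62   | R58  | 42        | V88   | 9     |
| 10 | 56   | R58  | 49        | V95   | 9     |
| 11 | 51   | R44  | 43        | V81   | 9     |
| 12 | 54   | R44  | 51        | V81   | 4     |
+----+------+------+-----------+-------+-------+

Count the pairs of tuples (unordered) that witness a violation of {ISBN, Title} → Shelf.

9

(ISBN=R44, Title=4): all 3 rows agree on Shelf — 0 pairs.
(ISBN=R58, Title=9): violating pairs (2,4), (2,5), (2,10), (4,5), (4,9), (4,10), (5,9), (5,10), (9,10) — 9 pairs.
(ISBN=R44, Title=9): all 2 rows agree on Shelf — 0 pairs.
(ISBN=R42, Title=9): all 2 rows agree on Shelf — 0 pairs.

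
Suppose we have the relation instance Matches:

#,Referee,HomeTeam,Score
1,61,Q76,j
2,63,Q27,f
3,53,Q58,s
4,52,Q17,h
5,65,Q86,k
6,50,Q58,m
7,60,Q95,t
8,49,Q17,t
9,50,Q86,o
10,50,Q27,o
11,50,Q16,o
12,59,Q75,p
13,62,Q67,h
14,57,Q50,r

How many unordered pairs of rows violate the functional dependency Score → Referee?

2

Score=h: violating pairs (4,13) — 1 pair.
Score=t: violating pairs (7,8) — 1 pair.
Score=o: all 3 rows agree on Referee — 0 pairs.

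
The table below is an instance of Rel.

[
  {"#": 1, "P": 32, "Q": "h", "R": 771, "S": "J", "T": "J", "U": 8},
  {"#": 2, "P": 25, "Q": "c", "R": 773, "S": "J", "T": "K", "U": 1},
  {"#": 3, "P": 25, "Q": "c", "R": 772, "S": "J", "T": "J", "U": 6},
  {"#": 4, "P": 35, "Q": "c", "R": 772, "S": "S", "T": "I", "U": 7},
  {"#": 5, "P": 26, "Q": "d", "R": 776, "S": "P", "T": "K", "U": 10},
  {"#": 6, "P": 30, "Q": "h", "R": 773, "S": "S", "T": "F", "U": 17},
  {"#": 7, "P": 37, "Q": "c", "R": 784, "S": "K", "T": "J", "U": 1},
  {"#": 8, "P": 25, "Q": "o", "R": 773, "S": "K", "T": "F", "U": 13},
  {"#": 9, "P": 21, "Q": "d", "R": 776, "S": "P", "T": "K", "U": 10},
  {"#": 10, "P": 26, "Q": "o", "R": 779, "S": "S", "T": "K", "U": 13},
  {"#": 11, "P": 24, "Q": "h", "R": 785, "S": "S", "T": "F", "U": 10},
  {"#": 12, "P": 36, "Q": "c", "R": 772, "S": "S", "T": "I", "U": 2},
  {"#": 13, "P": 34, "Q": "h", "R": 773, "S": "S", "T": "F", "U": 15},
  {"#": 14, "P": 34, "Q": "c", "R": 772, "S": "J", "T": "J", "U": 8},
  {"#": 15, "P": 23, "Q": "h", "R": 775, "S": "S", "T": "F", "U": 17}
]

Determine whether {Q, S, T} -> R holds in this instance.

(Q=h, S=J, T=J): row 1 → R = 771 ✓
(Q=c, S=J, T=K): row 2 → R = 773 ✓
(Q=c, S=J, T=J): rows 3, 14 → R = 772, 772 ✓
(Q=c, S=S, T=I): rows 4, 12 → R = 772, 772 ✓
(Q=d, S=P, T=K): rows 5, 9 → R = 776, 776 ✓
(Q=h, S=S, T=F): rows 6, 11, 13, 15 → R takes values {773, 785, 775} — violation
(Q=c, S=K, T=J): row 7 → R = 784 ✓
(Q=o, S=K, T=F): row 8 → R = 773 ✓
(Q=o, S=S, T=K): row 10 → R = 779 ✓
Two rows agree on {Q, S, T} but differ on R, so {Q, S, T} -> R does not hold.

No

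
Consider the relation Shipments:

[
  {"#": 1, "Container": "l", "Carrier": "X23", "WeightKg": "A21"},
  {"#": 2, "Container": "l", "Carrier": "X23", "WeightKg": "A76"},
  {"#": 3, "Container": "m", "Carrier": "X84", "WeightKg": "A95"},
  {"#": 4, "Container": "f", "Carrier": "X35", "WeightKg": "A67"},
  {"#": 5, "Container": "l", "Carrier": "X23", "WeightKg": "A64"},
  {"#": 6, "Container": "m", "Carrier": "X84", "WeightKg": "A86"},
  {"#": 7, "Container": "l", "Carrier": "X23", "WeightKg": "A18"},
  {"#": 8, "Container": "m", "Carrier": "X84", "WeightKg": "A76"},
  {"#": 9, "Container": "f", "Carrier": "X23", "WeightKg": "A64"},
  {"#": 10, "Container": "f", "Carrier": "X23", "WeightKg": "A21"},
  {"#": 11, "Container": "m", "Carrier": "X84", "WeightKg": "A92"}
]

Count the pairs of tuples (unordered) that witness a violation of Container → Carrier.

Container=l: all 4 rows agree on Carrier — 0 pairs.
Container=m: all 4 rows agree on Carrier — 0 pairs.
Container=f: violating pairs (4,9), (4,10) — 2 pairs.

2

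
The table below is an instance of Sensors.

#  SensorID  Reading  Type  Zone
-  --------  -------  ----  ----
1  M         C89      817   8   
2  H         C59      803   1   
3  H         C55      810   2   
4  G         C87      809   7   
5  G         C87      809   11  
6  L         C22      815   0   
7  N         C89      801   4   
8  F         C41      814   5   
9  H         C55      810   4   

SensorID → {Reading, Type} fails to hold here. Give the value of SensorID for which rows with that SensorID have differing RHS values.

H

SensorID=M: row 1 → {Reading,Type} = (C89, 817) ✓
SensorID=H: rows 2, 3, 9 → {Reading,Type} takes values {(C59, 803), (C55, 810)} — violation
SensorID=G: rows 4, 5 → {Reading,Type} = (C87, 809), (C87, 809) ✓
SensorID=L: row 6 → {Reading,Type} = (C22, 815) ✓
SensorID=N: row 7 → {Reading,Type} = (C89, 801) ✓
SensorID=F: row 8 → {Reading,Type} = (C41, 814) ✓
The only SensorID value with inconsistent RHS is SensorID=H.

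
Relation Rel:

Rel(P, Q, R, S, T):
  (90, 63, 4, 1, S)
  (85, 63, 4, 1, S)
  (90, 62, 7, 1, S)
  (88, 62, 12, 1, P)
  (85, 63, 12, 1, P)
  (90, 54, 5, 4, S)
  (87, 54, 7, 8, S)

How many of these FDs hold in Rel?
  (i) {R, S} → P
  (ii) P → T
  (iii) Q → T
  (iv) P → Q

(i) {R, S} → P: (R=4, S=1): 2 rows → P takes values {90, 85} — violation; (R=12, S=1): 2 rows → P takes values {88, 85} — violation — fails.
(ii) P → T: P=85: 2 rows → T takes values {S, P} — violation — fails.
(iii) Q → T: Q=63: 3 rows → T takes values {S, P} — violation; Q=62: 2 rows → T takes values {S, P} — violation — fails.
(iv) P → Q: P=90: 3 rows → Q takes values {63, 62, 54} — violation — fails.
None of the 4 dependencies hold.

0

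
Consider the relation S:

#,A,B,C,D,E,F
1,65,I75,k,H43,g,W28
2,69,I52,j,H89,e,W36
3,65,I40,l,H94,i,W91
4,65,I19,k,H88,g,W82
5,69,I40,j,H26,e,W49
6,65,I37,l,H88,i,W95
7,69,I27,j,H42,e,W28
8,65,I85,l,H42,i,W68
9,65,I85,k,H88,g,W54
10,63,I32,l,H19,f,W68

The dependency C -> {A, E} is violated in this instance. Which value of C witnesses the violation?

l

C=k: rows 1, 4, 9 → {A,E} = (65, g), (65, g), (65, g) ✓
C=j: rows 2, 5, 7 → {A,E} = (69, e), (69, e), (69, e) ✓
C=l: rows 3, 6, 8, 10 → {A,E} takes values {(65, i), (63, f)} — violation
The only C value with inconsistent RHS is C=l.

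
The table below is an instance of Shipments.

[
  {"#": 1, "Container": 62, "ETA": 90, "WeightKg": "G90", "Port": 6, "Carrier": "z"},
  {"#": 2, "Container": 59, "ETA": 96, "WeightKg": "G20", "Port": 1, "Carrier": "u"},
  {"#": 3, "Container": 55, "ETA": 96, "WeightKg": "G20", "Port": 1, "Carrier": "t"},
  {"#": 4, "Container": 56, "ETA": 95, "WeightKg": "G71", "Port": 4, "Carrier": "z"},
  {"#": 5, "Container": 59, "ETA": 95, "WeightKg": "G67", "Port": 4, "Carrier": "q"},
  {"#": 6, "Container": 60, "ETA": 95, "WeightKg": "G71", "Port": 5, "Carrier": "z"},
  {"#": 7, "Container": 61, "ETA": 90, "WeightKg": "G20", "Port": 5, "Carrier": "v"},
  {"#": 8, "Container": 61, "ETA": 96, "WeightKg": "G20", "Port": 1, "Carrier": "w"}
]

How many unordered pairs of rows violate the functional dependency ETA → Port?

ETA=90: violating pairs (1,7) — 1 pair.
ETA=96: all 3 rows agree on Port — 0 pairs.
ETA=95: violating pairs (4,6), (5,6) — 2 pairs.

3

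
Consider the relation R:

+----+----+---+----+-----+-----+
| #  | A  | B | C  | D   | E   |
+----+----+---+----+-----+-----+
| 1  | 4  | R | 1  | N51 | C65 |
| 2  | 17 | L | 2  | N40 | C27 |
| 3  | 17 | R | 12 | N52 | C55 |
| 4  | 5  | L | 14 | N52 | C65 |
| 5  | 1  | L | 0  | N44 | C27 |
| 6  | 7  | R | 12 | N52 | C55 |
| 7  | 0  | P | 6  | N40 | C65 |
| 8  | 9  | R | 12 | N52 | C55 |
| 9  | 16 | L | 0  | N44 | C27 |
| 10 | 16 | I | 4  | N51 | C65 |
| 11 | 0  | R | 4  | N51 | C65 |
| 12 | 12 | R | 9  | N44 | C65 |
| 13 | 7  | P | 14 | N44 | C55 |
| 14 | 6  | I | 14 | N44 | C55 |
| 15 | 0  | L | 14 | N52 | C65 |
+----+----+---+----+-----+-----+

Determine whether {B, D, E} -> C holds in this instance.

(B=R, D=N51, E=C65): rows 1, 11 → C takes values {1, 4} — violation
(B=L, D=N40, E=C27): row 2 → C = 2 ✓
(B=R, D=N52, E=C55): rows 3, 6, 8 → C = 12, 12, 12 ✓
(B=L, D=N52, E=C65): rows 4, 15 → C = 14, 14 ✓
(B=L, D=N44, E=C27): rows 5, 9 → C = 0, 0 ✓
(B=P, D=N40, E=C65): row 7 → C = 6 ✓
(B=I, D=N51, E=C65): row 10 → C = 4 ✓
(B=R, D=N44, E=C65): row 12 → C = 9 ✓
(B=P, D=N44, E=C55): row 13 → C = 14 ✓
(B=I, D=N44, E=C55): row 14 → C = 14 ✓
Two rows agree on {B, D, E} but differ on C, so {B, D, E} -> C does not hold.

No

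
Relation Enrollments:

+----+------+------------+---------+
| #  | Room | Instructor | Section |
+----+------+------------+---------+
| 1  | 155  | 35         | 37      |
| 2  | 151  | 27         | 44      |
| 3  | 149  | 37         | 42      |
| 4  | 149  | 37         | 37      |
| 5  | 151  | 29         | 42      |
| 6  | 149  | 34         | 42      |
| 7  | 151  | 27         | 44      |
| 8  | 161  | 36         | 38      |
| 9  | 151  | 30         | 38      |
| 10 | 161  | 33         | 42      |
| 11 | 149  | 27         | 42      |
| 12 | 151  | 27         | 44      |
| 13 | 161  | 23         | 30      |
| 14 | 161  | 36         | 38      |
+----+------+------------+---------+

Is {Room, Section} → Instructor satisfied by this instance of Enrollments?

(Room=155, Section=37): row 1 → Instructor = 35 ✓
(Room=151, Section=44): rows 2, 7, 12 → Instructor = 27, 27, 27 ✓
(Room=149, Section=42): rows 3, 6, 11 → Instructor takes values {37, 34, 27} — violation
(Room=149, Section=37): row 4 → Instructor = 37 ✓
(Room=151, Section=42): row 5 → Instructor = 29 ✓
(Room=161, Section=38): rows 8, 14 → Instructor = 36, 36 ✓
(Room=151, Section=38): row 9 → Instructor = 30 ✓
(Room=161, Section=42): row 10 → Instructor = 33 ✓
(Room=161, Section=30): row 13 → Instructor = 23 ✓
Two rows agree on {Room, Section} but differ on Instructor, so {Room, Section} → Instructor does not hold.

No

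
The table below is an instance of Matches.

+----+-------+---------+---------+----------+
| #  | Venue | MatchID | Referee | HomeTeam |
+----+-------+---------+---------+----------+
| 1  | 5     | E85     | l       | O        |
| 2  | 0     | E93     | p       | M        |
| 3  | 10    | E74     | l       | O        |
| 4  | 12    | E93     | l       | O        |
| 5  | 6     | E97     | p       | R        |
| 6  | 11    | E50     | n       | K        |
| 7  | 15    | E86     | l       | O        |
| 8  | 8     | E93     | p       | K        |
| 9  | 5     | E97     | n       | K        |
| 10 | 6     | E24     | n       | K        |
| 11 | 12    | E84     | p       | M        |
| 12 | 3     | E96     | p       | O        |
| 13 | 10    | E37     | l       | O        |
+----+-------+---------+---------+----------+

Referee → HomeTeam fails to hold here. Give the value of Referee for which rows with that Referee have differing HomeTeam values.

Referee=l: rows 1, 3, 4, 7, 13 → HomeTeam = O, O, O, O, O ✓
Referee=p: rows 2, 5, 8, 11, 12 → HomeTeam takes values {M, R, K, O} — violation
Referee=n: rows 6, 9, 10 → HomeTeam = K, K, K ✓
The only Referee value with inconsistent HomeTeam is Referee=p.

p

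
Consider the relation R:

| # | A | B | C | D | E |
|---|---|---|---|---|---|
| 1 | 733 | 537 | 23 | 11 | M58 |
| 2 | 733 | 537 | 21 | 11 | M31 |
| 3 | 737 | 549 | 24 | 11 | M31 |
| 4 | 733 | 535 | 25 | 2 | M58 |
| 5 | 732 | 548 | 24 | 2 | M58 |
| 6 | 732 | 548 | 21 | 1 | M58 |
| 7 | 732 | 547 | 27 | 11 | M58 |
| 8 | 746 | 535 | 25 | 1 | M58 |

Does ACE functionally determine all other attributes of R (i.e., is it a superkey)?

Yes

All 8 rows have distinct ACE values, so ACE → (all attributes) holds and ACE is a superkey.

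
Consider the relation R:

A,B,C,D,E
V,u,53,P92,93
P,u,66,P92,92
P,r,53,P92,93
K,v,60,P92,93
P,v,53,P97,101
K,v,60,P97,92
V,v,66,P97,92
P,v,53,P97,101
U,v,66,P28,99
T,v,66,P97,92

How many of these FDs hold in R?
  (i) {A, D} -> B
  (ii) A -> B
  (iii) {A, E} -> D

(i) {A, D} -> B: (A=P, D=P92): 2 rows → B takes values {u, r} — violation — fails.
(ii) A -> B: A=V: 2 rows → B takes values {u, v} — violation; A=P: 4 rows → B takes values {u, r, v} — violation — fails.
(iii) {A, E} -> D: every LHS value maps to a single RHS value — holds.
1 of the 3 dependencies holds.

1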